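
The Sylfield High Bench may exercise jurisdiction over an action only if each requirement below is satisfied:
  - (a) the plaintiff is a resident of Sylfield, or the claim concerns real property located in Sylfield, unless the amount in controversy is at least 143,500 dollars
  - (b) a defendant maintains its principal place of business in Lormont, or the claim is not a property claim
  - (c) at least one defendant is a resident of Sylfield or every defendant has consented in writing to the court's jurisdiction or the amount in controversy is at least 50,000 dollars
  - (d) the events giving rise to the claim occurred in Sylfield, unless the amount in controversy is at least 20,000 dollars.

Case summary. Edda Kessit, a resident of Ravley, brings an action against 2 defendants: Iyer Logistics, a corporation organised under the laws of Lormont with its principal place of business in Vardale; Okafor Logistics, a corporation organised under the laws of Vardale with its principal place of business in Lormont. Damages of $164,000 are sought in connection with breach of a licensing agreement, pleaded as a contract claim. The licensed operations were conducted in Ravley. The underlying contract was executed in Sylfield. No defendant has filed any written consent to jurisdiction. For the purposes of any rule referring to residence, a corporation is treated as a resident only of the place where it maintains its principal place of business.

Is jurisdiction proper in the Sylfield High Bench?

The Sylfield High Bench:
  (a) The plaintiff resides in Ravley, not Sylfield; the claim does not concern real property — none of the alternatives is met. But the amount in controversy is USD 164,000, which meets the 143,500 dollars floor, and the 'unless' clause therefore excuses the requirement. Condition met.
  (b) Okafor Logistics has its principal place of business in Lormont — that alternative is enough. Satisfied.
  (c) The amount in controversy is 164,000 dollars, which meets the USD 50,000 floor, which satisfies one of the alternatives. Satisfied.
  (d) The operative events occurred in Ravley, not Sylfield. But the amount in controversy is USD 164,000, which meets the USD 20,000 floor, and the 'unless' clause therefore excuses the requirement. Satisfied.
  → All conditions met; jurisdiction exists.

Yes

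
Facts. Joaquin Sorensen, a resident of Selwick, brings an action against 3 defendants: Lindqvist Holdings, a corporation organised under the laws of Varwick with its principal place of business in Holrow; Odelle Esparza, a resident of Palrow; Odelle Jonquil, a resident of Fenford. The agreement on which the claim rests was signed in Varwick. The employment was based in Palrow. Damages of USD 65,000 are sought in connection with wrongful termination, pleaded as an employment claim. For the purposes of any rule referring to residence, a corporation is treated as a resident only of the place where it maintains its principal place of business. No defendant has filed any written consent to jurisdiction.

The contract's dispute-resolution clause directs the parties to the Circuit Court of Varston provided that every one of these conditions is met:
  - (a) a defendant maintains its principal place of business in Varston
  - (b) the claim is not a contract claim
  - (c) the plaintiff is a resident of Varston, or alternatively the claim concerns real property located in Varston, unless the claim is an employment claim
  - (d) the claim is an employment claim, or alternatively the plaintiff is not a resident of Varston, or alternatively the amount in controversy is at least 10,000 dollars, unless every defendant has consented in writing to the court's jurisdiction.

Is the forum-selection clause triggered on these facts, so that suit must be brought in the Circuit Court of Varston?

No

The Circuit Court of Varston:
  (a) The corporate defendant(s) have their principal place of business in Holrow, not Varston. Condition not met.
  (b) The claim is an employment claim, not a contract claim. Met.
  (c) The plaintiff resides in Selwick, not Varston; the claim does not concern real property — none of the alternatives is met. The proviso rescues it, though: the claim is an employment claim. Satisfied.
  (d) The claim is an employment claim, so one alternative holds. Satisfied.
  → Forum clause is not triggered.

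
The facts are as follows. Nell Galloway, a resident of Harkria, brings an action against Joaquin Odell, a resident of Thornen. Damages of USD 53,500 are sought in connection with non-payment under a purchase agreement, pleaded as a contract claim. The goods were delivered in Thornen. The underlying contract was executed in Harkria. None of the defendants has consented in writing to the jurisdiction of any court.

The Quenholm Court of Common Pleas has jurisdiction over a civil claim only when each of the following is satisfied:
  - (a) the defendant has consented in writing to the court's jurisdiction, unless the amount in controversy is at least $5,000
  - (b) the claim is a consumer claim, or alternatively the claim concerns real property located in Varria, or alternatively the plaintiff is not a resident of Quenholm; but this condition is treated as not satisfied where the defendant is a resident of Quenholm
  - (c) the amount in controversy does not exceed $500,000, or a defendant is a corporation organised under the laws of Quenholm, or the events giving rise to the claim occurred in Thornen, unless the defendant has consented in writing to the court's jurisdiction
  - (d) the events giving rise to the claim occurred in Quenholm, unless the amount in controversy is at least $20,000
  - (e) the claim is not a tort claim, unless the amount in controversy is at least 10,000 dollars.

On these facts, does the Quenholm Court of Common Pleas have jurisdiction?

The Quenholm Court of Common Pleas:
  (a) No such written consent has been filed. But the amount in controversy is 53,500 dollars, which meets the 5,000 dollars floor, and the 'unless' clause therefore excuses the requirement. Condition met.
  (b) The plaintiff resides in Harkria, which is not Quenholm, so this disjunct is met. The exception is not triggered, since the defendant resides in Thornen, not Quenholm. Met.
  (c) The amount in controversy is 53,500 dollars, within the $500,000 ceiling, so this disjunct is met. Satisfied.
  (d) The operative events occurred in Thornen, not Quenholm. But the amount in controversy is USD 53,500, which meets the $20,000 floor, and the 'unless' clause therefore excuses the requirement. Condition met.
  (e) The claim is a contract claim, not a tort claim. Met.
  → All conditions met; jurisdiction exists.

Yes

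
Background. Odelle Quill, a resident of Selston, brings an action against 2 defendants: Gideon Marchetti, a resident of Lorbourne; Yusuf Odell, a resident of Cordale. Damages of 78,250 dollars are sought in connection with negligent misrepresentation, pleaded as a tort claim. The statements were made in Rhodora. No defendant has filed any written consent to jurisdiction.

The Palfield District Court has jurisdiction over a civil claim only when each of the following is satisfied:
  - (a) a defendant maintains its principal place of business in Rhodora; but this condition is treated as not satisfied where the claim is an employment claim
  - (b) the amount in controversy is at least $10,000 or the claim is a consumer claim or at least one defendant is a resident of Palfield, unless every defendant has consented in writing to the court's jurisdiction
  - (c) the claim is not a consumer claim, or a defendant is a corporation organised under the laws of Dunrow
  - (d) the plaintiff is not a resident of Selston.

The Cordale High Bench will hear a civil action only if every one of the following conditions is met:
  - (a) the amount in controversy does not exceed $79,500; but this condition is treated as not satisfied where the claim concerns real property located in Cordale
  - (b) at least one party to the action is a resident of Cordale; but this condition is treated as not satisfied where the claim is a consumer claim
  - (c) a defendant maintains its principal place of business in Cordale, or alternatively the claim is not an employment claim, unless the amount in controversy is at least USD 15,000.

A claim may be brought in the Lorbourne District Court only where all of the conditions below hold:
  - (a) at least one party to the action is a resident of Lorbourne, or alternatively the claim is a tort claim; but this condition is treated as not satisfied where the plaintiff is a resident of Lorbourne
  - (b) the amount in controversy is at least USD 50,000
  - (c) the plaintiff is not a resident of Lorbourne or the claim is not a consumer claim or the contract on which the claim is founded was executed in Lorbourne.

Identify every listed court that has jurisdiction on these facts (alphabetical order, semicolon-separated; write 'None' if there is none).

the Cordale High Bench; the Lorbourne District Court

The Palfield District Court:
  (a) No defendant is a corporation. Fails.
  (b) The amount in controversy is USD 78,250, which meets the USD 10,000 floor — that alternative is enough. Met.
  (c) The claim is a tort claim, not a consumer claim, which satisfies one of the alternatives. Satisfied.
  (d) The plaintiff resides in Selston. Fails.
  → At least one condition fails; no jurisdiction.
The Cordale High Bench:
  (a) The amount in controversy is $78,250, within the $79,500 ceiling. The exception is not triggered, since the claim does not concern real property. Condition met.
  (b) Yusuf Odell resides in Cordale. The exception is not triggered, since the claim is a tort claim, not a consumer claim. Condition met.
  (c) The claim is a tort claim, not an employment claim, which satisfies one of the alternatives. Met.
  → All conditions met; jurisdiction exists.
The Lorbourne District Court:
  (a) Gideon Marchetti resides in Lorbourne, so one alternative holds. The carve-out does not apply: the plaintiff resides in Selston, not Lorbourne. Satisfied.
  (b) The amount in controversy is 78,250 dollars, which meets the $50,000 floor. Satisfied.
  (c) The plaintiff resides in Selston, which is not Lorbourne, so this disjunct is met. Met.
  → All conditions met; jurisdiction exists.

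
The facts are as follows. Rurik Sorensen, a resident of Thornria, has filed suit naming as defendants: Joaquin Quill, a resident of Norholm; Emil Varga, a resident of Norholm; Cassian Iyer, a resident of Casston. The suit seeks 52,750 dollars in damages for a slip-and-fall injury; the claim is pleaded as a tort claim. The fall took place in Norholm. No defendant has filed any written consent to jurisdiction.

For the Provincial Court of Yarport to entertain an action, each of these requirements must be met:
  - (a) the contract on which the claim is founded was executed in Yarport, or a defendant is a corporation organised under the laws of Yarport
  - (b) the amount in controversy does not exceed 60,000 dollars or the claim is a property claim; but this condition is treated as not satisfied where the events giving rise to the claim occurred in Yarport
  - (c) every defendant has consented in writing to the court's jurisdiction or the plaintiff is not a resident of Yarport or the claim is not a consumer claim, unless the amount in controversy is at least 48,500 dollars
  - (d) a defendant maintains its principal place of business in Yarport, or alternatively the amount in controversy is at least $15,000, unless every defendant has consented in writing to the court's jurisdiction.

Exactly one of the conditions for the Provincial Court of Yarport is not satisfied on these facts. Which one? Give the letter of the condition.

(a)

The Provincial Court of Yarport:
  (a) No contract (and hence no place of execution) is alleged; no defendant is a corporation — every alternative fails. Not satisfied.
  (b) The amount in controversy is $52,750, within the USD 60,000 ceiling, so one alternative holds. The exception is not triggered, since the operative events occurred in Norholm, not Yarport. Condition met.
  (c) The plaintiff resides in Thornria, which is not Yarport, so this disjunct is met. Condition met.
  (d) The amount in controversy is 52,750 dollars, which meets the 15,000 dollars floor — that alternative is enough. Met.
Only condition (a) fails.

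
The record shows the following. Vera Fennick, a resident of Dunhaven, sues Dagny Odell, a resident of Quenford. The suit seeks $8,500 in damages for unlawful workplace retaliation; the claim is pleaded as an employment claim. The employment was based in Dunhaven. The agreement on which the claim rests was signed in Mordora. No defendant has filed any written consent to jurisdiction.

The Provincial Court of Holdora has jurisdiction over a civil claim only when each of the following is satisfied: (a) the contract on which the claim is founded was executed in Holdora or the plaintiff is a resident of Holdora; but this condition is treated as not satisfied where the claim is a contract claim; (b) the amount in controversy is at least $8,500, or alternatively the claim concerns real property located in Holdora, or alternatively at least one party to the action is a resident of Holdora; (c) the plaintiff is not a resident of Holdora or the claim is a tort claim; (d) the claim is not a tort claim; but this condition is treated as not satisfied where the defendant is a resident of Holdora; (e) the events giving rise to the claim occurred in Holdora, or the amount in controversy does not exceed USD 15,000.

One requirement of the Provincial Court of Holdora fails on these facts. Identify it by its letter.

The Provincial Court of Holdora:
  (a) The contract was executed in Mordora, not Holdora; the plaintiff resides in Dunhaven, not Holdora — none of the alternatives is met. Not satisfied.
  (b) The amount in controversy is $8,500, which meets the 8,500 dollars floor, so this disjunct is met. Met.
  (c) The plaintiff resides in Dunhaven, which is not Holdora, which satisfies one of the alternatives. Met.
  (d) The claim is an employment claim, not a tort claim. And the carve-out is inapplicable — the defendant resides in Quenford, not Holdora. Condition met.
  (e) The amount in controversy is 8,500 dollars, within the USD 15,000 ceiling — that alternative is enough. Condition met.
Only condition (a) fails.

(a)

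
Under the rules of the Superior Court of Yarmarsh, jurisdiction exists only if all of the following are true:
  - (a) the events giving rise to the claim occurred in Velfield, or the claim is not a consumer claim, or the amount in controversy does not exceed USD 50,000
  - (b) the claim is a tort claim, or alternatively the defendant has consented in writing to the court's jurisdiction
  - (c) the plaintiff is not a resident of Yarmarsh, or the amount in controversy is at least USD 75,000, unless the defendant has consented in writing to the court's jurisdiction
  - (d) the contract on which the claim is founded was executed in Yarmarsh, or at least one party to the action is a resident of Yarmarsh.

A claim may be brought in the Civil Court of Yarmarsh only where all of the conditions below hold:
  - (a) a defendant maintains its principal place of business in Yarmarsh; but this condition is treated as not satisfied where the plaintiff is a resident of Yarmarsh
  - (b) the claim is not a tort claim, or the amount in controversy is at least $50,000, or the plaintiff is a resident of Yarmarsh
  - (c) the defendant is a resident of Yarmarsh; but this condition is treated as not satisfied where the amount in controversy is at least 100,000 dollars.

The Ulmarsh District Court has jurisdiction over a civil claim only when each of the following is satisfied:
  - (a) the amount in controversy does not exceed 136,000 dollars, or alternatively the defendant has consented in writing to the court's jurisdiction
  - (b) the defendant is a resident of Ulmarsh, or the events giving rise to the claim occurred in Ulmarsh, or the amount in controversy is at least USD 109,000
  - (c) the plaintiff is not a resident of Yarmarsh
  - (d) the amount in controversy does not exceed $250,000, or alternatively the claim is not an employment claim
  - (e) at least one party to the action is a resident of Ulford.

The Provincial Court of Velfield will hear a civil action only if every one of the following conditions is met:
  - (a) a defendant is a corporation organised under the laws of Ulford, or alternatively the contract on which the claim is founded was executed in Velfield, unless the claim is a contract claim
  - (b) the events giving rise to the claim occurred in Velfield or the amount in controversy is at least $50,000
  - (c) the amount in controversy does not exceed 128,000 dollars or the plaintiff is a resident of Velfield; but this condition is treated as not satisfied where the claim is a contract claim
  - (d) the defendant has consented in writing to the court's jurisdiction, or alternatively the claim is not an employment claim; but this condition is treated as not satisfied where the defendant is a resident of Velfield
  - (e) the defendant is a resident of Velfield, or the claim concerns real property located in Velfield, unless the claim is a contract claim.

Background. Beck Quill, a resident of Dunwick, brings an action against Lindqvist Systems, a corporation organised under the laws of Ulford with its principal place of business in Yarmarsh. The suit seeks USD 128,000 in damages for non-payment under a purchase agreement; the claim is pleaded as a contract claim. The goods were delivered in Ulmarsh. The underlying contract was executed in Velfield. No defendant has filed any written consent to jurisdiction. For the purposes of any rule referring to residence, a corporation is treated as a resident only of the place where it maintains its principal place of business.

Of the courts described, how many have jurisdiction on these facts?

The Superior Court of Yarmarsh:
  (a) The claim is a contract claim, not a consumer claim, so this disjunct is met. Met.
  (b) The claim is a contract claim, not a tort claim; no such written consent has been filed — none of the alternatives is met. Fails.
  (c) The plaintiff resides in Dunwick, which is not Yarmarsh, so one alternative holds. Met.
  (d) Lindqvist Systems resides in Yarmarsh, which satisfies one of the alternatives. Condition met.
  → Not every requirement is met — no jurisdiction.
The Civil Court of Yarmarsh:
  (a) Lindqvist Systems has its principal place of business in Yarmarsh. And the carve-out is inapplicable — the plaintiff resides in Dunwick, not Yarmarsh. Satisfied.
  (b) The claim is a contract claim, not a tort claim — that alternative is enough. Satisfied.
  (c) The defendant resides in Yarmarsh. However, the amount in controversy is 128,000 dollars, which meets the $100,000 floor, which falls within the stated exception and so defeats the condition. Condition not met.
  → At least one condition fails; no jurisdiction.
The Ulmarsh District Court:
  (a) The amount in controversy is 128,000 dollars, within the USD 136,000 ceiling, so one alternative holds. Condition met.
  (b) The operative events occurred in Ulmarsh, so one alternative holds. Satisfied.
  (c) The plaintiff resides in Dunwick, which is not Yarmarsh. Met.
  (d) The amount in controversy is USD 128,000, within the $250,000 ceiling — that alternative is enough. Condition met.
  (e) No party resides in Ulford. Fails.
  → No jurisdiction.
The Provincial Court of Velfield:
  (a) Lindqvist Systems is organised under the laws of Ulford, so one alternative holds. Condition met.
  (b) The amount in controversy is 128,000 dollars, which meets the 50,000 dollars floor, which satisfies one of the alternatives. Satisfied.
  (c) The amount in controversy is $128,000, within the USD 128,000 ceiling, so one alternative holds. However, the claim is a contract claim, which falls within the stated exception and so defeats the condition. Not satisfied.
  (d) The claim is a contract claim, not an employment claim, so this disjunct is met. The exception is not triggered, since the defendant resides in Yarmarsh, not Velfield. Condition met.
  (e) The defendant resides in Yarmarsh, not Velfield; the claim does not concern real property — no alternative holds. However, the claim is a contract claim, so the 'unless' proviso supplies this condition. Condition met.
  → At least one condition fails; no jurisdiction.
No court satisfies all of its conditions.

0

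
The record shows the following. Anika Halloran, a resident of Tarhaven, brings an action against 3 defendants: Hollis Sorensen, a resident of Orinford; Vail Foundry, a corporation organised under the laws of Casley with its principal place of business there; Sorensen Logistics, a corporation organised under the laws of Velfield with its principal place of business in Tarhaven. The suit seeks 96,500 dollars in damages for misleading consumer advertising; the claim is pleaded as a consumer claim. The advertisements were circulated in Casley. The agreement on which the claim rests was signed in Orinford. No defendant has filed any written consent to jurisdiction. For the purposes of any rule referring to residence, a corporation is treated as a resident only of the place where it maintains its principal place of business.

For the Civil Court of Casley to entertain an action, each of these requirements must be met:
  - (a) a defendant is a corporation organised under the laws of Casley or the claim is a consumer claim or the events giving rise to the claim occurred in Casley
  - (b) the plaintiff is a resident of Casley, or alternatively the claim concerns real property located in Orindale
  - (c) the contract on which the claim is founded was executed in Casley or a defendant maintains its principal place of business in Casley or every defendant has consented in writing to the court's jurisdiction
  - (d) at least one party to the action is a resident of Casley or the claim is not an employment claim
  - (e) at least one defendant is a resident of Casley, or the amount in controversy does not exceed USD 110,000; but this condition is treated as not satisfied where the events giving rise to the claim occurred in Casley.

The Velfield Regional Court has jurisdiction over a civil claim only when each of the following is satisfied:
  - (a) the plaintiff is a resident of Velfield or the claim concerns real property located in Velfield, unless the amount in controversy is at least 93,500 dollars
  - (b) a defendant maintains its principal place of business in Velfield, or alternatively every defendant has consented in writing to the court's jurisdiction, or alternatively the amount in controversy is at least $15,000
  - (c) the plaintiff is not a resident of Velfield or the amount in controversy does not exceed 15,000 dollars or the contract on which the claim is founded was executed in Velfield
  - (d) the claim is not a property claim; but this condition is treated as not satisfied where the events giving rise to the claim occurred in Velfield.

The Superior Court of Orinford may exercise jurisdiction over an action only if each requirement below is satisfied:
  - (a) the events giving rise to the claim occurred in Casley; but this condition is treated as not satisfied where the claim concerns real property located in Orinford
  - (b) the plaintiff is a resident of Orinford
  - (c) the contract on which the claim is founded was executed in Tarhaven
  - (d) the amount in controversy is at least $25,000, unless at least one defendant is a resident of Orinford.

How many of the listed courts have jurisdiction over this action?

The Civil Court of Casley:
  (a) Vail Foundry is organised under the laws of Casley — that alternative is enough. Satisfied.
  (b) The plaintiff resides in Tarhaven, not Casley; the claim does not concern real property — every alternative fails. Not met.
  (c) Vail Foundry has its principal place of business in Casley — that alternative is enough. Met.
  (d) Vail Foundry resides in Casley, so this disjunct is met. Satisfied.
  (e) Vail Foundry resides in Casley — that alternative is enough. However, the operative events occurred in Casley, which falls within the stated exception and so defeats the condition. Not met.
  → At least one condition fails; no jurisdiction.
The Velfield Regional Court:
  (a) The plaintiff resides in Tarhaven, not Velfield; the claim does not concern real property — every alternative fails. But the amount in controversy is USD 96,500, which meets the $93,500 floor, and the 'unless' clause therefore excuses the requirement. Satisfied.
  (b) The amount in controversy is $96,500, which meets the $15,000 floor, so one alternative holds. Met.
  (c) The plaintiff resides in Tarhaven, which is not Velfield — that alternative is enough. Satisfied.
  (d) The claim is a consumer claim, not a property claim. The exception is not triggered, since the operative events occurred in Casley, not Velfield. Satisfied.
  → All conditions met; jurisdiction exists.
The Superior Court of Orinford:
  (a) The operative events occurred in Casley. The carve-out does not apply: the claim does not concern real property. Met.
  (b) The plaintiff resides in Tarhaven, not Orinford. Condition not met.
  (c) The contract was executed in Orinford, not Tarhaven. Not met.
  (d) The amount in controversy is USD 96,500, which meets the 25,000 dollars floor. Met.
  → Not every requirement is met — no jurisdiction.
Courts with jurisdiction: the Velfield Regional Court — 1 in total.

1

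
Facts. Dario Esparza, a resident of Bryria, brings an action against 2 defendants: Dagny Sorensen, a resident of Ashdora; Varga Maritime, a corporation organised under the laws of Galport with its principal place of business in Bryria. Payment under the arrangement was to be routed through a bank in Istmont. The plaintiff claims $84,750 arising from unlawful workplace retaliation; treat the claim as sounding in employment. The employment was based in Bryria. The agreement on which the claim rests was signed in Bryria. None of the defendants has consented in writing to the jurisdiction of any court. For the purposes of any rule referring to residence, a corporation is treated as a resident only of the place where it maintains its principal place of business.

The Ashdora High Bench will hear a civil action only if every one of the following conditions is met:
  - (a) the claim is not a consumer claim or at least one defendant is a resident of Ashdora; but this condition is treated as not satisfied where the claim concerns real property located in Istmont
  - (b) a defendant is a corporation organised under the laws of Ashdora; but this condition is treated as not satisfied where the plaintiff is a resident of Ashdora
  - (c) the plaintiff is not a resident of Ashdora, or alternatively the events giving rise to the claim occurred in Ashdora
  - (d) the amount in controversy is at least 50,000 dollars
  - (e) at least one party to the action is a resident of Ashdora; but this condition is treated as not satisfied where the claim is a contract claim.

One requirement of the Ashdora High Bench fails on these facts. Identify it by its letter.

The Ashdora High Bench:
  (a) The claim is an employment claim, not a consumer claim, so this disjunct is met. And the carve-out is inapplicable — the claim does not concern real property. Met.
  (b) The corporate defendant(s) are organised in Galport, not Ashdora. Fails.
  (c) The plaintiff resides in Bryria, which is not Ashdora, which satisfies one of the alternatives. Satisfied.
  (d) The amount in controversy is $84,750, which meets the $50,000 floor. Met.
  (e) Dagny Sorensen resides in Ashdora. The carve-out does not apply: the claim is an employment claim, not a contract claim. Satisfied.
Only condition (b) fails.

(b)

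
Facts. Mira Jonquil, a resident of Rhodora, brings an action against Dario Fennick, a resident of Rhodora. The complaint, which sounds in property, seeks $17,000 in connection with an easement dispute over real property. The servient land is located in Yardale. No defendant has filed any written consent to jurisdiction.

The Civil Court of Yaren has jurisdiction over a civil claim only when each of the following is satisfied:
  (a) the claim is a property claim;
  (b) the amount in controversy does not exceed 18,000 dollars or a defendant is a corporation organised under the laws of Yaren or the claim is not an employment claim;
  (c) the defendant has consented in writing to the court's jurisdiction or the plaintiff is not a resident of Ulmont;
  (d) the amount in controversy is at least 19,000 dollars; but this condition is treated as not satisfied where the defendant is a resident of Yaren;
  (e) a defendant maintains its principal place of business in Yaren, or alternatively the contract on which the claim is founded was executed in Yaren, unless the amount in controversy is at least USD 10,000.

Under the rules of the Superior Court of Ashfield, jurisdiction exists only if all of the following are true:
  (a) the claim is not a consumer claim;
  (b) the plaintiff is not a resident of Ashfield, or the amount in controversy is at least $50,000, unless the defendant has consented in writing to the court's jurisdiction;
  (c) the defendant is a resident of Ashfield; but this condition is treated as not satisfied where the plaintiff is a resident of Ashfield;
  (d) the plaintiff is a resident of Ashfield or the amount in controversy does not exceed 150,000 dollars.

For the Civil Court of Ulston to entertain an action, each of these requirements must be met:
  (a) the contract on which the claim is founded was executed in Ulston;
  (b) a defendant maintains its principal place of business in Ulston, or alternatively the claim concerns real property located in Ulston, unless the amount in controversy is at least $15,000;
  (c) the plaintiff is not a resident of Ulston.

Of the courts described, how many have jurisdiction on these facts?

The Civil Court of Yaren:
  (a) The claim is a property claim. Condition met.
  (b) The amount in controversy is USD 17,000, within the $18,000 ceiling — that alternative is enough. Met.
  (c) The plaintiff resides in Rhodora, which is not Ulmont, so one alternative holds. Satisfied.
  (d) The amount in controversy is $17,000, below the USD 19,000 floor. Fails.
  (e) No defendant is a corporation; no contract (and hence no place of execution) is alleged — every alternative fails. However, the amount in controversy is 17,000 dollars, which meets the USD 10,000 floor, so the 'unless' proviso supplies this condition. Met.
  → Not every requirement is met — no jurisdiction.
The Superior Court of Ashfield:
  (a) The claim is a property claim, not a consumer claim. Condition met.
  (b) The plaintiff resides in Rhodora, which is not Ashfield — that alternative is enough. Met.
  (c) The defendant resides in Rhodora, not Ashfield. Not met.
  (d) The amount in controversy is USD 17,000, within the $150,000 ceiling, so one alternative holds. Satisfied.
  → Not every requirement is met — no jurisdiction.
The Civil Court of Ulston:
  (a) No contract (and hence no place of execution) is alleged. Not met.
  (b) No defendant is a corporation; the property lies in Yardale, not Ulston — every alternative fails. But the amount in controversy is 17,000 dollars, which meets the 15,000 dollars floor, and the 'unless' clause therefore excuses the requirement. Condition met.
  (c) The plaintiff resides in Rhodora, which is not Ulston. Satisfied.
  → No jurisdiction.
No court satisfies all of its conditions.

0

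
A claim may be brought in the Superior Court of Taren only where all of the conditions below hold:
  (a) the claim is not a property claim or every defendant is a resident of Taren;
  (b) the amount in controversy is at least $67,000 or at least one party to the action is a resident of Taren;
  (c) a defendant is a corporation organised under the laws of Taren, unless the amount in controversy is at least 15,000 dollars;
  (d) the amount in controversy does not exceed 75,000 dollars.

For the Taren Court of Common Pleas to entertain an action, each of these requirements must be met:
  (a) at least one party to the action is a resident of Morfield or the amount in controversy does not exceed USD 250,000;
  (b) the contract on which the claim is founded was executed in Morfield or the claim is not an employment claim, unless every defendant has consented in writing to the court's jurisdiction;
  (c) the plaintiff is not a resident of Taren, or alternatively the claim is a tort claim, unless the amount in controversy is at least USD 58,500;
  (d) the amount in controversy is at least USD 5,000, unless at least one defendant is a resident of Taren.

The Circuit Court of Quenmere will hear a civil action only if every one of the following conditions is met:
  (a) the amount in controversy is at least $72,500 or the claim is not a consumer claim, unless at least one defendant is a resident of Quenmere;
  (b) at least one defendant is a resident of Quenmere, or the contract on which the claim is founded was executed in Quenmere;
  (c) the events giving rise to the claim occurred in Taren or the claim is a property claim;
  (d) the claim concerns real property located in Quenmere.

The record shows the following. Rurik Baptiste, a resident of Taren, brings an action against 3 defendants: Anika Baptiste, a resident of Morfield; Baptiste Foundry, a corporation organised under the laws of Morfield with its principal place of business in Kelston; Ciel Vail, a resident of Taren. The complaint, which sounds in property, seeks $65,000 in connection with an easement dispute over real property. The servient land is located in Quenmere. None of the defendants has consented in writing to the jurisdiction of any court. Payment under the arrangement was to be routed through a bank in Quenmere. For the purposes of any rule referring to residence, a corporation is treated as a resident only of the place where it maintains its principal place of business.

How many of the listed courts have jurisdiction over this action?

1

The Superior Court of Taren:
  (a) The claim is a property claim; the defendants reside as follows — Anika Baptiste in Morfield, Baptiste Foundry in Kelston, Ciel Vail in Taren — not all in Taren — every alternative fails. Fails.
  (b) Rurik Baptiste resides in Taren, so one alternative holds. Condition met.
  (c) The corporate defendant(s) are organised in Morfield, not Taren. However, the amount in controversy is 65,000 dollars, which meets the 15,000 dollars floor, so the 'unless' proviso supplies this condition. Satisfied.
  (d) The amount in controversy is USD 65,000, within the USD 75,000 ceiling. Met.
  → No jurisdiction.
The Taren Court of Common Pleas:
  (a) Anika Baptiste resides in Morfield, so one alternative holds. Condition met.
  (b) The claim is a property claim, not an employment claim, so one alternative holds. Satisfied.
  (c) The plaintiff resides in Taren; the claim is a property claim, not a tort claim — every alternative fails. But the amount in controversy is USD 65,000, which meets the $58,500 floor, and the 'unless' clause therefore excuses the requirement. Condition met.
  (d) The amount in controversy is $65,000, which meets the 5,000 dollars floor. Met.
  → Jurisdiction lies.
The Circuit Court of Quenmere:
  (a) The claim is a property claim, not a consumer claim, which satisfies one of the alternatives. Met.
  (b) No defendant resides in Quenmere (they reside in Morfield, Kelston, Taren); no contract (and hence no place of execution) is alleged — no alternative holds. Not met.
  (c) The claim is a property claim, which satisfies one of the alternatives. Condition met.
  (d) The property lies in Quenmere. Condition met.
  → No jurisdiction.
Courts with jurisdiction: the Taren Court of Common Pleas — 1 in total.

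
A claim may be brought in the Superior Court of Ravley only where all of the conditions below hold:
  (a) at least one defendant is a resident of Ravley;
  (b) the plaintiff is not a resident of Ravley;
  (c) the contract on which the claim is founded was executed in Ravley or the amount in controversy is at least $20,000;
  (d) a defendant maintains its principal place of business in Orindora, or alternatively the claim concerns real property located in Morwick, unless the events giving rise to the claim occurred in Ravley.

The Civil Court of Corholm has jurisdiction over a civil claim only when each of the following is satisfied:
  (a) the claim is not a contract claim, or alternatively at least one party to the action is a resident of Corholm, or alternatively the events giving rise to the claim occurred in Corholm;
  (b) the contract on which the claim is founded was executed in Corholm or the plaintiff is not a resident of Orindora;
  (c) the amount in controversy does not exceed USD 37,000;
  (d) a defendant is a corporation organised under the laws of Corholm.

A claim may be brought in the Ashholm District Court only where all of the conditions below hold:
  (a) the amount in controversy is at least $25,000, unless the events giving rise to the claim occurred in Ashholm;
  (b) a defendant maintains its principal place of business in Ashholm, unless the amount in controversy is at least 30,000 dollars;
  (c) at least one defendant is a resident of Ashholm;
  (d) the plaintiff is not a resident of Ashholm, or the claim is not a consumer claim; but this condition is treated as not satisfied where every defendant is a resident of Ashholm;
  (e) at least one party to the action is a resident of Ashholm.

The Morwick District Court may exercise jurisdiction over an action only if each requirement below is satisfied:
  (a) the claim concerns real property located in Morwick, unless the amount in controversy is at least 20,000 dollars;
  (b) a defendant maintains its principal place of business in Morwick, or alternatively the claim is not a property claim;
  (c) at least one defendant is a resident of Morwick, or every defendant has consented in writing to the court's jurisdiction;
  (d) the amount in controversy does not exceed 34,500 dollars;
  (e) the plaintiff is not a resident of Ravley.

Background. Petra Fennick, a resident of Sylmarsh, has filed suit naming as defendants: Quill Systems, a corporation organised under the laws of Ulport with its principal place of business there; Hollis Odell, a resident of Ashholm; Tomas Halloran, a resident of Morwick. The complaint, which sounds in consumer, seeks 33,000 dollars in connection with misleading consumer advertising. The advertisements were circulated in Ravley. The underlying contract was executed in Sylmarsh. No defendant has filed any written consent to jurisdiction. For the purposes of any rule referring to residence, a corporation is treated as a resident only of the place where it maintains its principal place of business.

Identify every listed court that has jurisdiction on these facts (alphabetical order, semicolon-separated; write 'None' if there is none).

the Ashholm District Court; the Morwick District Court

The Superior Court of Ravley:
  (a) No defendant resides in Ravley (they reside in Ulport, Ashholm, Morwick). Fails.
  (b) The plaintiff resides in Sylmarsh, which is not Ravley. Satisfied.
  (c) The amount in controversy is USD 33,000, which meets the 20,000 dollars floor, which satisfies one of the alternatives. Condition met.
  (d) The corporate defendant(s) have their principal place of business in Ulport, not Orindora; the claim does not concern real property — every alternative fails. The proviso rescues it, though: the operative events occurred in Ravley. Satisfied.
  → Not every requirement is met — no jurisdiction.
The Civil Court of Corholm:
  (a) The claim is a consumer claim, not a contract claim, which satisfies one of the alternatives. Condition met.
  (b) The plaintiff resides in Sylmarsh, which is not Orindora, so one alternative holds. Met.
  (c) The amount in controversy is USD 33,000, within the 37,000 dollars ceiling. Met.
  (d) The corporate defendant(s) are organised in Ulport, not Corholm. Fails.
  → No jurisdiction.
The Ashholm District Court:
  (a) The amount in controversy is 33,000 dollars, which meets the 25,000 dollars floor. Satisfied.
  (b) The corporate defendant(s) have their principal place of business in Ulport, not Ashholm. However, the amount in controversy is 33,000 dollars, which meets the USD 30,000 floor, so the 'unless' proviso supplies this condition. Condition met.
  (c) Hollis Odell resides in Ashholm. Condition met.
  (d) The plaintiff resides in Sylmarsh, which is not Ashholm, which satisfies one of the alternatives. The exception is not triggered, since the defendants reside as follows — Quill Systems in Ulport, Hollis Odell in Ashholm, Tomas Halloran in Morwick — not all in Ashholm. Condition met.
  (e) Hollis Odell resides in Ashholm. Met.
  → The court has jurisdiction.
The Morwick District Court:
  (a) The claim does not concern real property. The proviso rescues it, though: the amount in controversy is USD 33,000, which meets the USD 20,000 floor. Satisfied.
  (b) The claim is a consumer claim, not a property claim — that alternative is enough. Met.
  (c) Tomas Halloran resides in Morwick — that alternative is enough. Met.
  (d) The amount in controversy is 33,000 dollars, within the 34,500 dollars ceiling. Condition met.
  (e) The plaintiff resides in Sylmarsh, which is not Ravley. Condition met.
  → The court has jurisdiction.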